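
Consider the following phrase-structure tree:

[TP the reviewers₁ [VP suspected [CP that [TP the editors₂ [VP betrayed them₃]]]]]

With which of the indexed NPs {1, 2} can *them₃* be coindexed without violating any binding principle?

*them* is a pronoun, so Principle B applies: it must be free in its binding domain.
Binding domain of *them₃*: the embedded TP, whose subject is the editors₂.
*the reviewers₁* c-commands the pronoun but from outside its binding domain, and is not c-commanded by it → coindexation permitted.
*the editors₂* c-commands the pronoun within its binding domain → coindexation would violate Principle B.

{1}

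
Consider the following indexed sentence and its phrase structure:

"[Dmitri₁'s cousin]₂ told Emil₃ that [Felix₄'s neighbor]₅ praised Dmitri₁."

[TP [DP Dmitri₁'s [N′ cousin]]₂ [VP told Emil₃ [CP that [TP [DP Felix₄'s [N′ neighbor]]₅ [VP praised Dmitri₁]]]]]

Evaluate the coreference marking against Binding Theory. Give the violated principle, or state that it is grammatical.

grammatical

The two coindexed NPs are *Dmitri₁* and *Dmitri₁*.
*Dmitri₁* is an R-expression; no coindexed NP c-commands it, so Principle C holds.
*Dmitri₁* is an R-expression; *Dmitri₁* does not c-command it, and no other NP shares its index, so Principle C is satisfied.
All principles are respected.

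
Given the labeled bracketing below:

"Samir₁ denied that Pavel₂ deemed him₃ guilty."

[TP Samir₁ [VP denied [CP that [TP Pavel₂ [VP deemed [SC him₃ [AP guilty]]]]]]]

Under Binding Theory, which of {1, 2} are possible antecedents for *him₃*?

*him* is a pronoun, so Principle B applies: it must be free in its binding domain.
Binding domain of *him₃*: the embedded TP, whose subject is Pavel₂.
*Samir₁* c-commands the pronoun but from outside its binding domain, and is not c-commanded by it → coindexation permitted.
*Pavel₂* c-commands the pronoun within its binding domain → coindexation would violate Principle B.

{1}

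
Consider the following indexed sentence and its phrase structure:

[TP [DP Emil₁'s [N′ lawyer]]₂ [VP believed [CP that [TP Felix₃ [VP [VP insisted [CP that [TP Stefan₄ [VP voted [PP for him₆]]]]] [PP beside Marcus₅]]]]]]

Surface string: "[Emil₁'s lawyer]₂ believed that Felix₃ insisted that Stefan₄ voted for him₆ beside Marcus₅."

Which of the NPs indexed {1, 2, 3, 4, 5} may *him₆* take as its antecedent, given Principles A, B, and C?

{1, 2, 3, 5}

*him* is a pronoun, so Principle B applies: it must be free in its binding domain.
Binding domain of *him₆*: the embedded TP, whose subject is Stefan₄.
*Emil₁* and the pronoun do not c-command one another → neither Principle B nor Principle C is at stake; coindexation permitted.
*[Emil₁'s lawyer]₂* c-commands the pronoun but from outside its binding domain, and is not c-commanded by it → coindexation permitted.
*Felix₃* c-commands the pronoun but from outside its binding domain, and is not c-commanded by it → coindexation permitted.
*Stefan₄* c-commands the pronoun within its binding domain → coindexation would violate Principle B.
*Marcus₅* and the pronoun do not c-command one another → neither Principle B nor Principle C is at stake; coindexation permitted.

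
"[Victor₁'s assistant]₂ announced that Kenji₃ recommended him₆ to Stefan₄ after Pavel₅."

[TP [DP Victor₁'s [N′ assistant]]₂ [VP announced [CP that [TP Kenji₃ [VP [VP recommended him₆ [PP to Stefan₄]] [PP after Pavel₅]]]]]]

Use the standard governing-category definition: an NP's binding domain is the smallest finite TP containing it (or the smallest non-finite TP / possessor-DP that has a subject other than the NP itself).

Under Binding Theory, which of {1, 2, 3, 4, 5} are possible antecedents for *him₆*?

{1, 2, 5}

*him* is a pronoun, so Principle B applies: it must be free in its binding domain.
Binding domain of *him₆*: the embedded TP, whose subject is Kenji₃.
*Victor₁* and the pronoun do not c-command one another → neither Principle B nor Principle C is at stake; coindexation permitted.
*[Victor₁'s assistant]₂* c-commands the pronoun but from outside its binding domain, and is not c-commanded by it → coindexation permitted.
*Kenji₃* c-commands the pronoun within its binding domain → coindexation would violate Principle B.
*Stefan₄*: the pronoun c-commands this R-expression → coindexation would violate Principle C on *Stefan₄*.
*Pavel₅* and the pronoun do not c-command one another → neither Principle B nor Principle C is at stake; coindexation permitted.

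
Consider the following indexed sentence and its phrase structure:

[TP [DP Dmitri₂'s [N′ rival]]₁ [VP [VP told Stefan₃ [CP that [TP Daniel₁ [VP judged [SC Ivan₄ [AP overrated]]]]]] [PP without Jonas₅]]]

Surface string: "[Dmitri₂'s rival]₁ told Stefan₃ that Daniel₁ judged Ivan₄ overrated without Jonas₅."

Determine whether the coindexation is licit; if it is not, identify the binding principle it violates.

The two coindexed NPs are *[Dmitri₂'s rival]₁* and *Daniel₁*.
*Daniel₁* is an R-expression. Principle C requires it to be free everywhere.
*[Dmitri₂'s rival]₁* c-commands it and carries the same index.
The R-expression is bound → Principle C violation.

Principle C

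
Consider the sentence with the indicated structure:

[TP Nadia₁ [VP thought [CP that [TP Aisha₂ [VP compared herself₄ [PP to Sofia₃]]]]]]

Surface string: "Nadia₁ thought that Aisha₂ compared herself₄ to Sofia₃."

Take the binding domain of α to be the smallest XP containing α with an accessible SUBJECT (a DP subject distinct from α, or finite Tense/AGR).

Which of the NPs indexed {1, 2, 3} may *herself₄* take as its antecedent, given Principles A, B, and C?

*herself* is an anaphor, so Principle A applies: it must be bound in its binding domain.
Binding domain of *herself₄*: the embedded TP, whose subject is Aisha₂.
*Nadia₁* c-commands the anaphor but is outside its binding domain → cannot satisfy Principle A.
*Aisha₂* c-commands the anaphor within its binding domain → licit binder.
*Sofia₃* does not c-command the anaphor → cannot bind it.

{2}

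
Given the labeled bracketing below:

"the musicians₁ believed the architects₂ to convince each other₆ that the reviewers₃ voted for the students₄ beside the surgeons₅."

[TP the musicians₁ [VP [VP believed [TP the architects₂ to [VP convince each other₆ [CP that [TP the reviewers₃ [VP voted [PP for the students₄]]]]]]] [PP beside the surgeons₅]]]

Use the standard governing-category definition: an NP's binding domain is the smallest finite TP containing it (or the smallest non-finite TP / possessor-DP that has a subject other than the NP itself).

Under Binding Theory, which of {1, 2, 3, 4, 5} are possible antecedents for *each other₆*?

{2}

*each other* is an anaphor, so Principle A applies: it must be bound in its binding domain.
Binding domain of *each other₆*: the embedded TP, whose subject is the architects₂.
*the musicians₁* c-commands the anaphor but is outside its binding domain → cannot satisfy Principle A.
*the architects₂* c-commands the anaphor within its binding domain → licit binder.
*the reviewers₃* does not c-command the anaphor → cannot bind it.
*the students₄* does not c-command the anaphor → cannot bind it.
*the surgeons₅* does not c-command the anaphor → cannot bind it.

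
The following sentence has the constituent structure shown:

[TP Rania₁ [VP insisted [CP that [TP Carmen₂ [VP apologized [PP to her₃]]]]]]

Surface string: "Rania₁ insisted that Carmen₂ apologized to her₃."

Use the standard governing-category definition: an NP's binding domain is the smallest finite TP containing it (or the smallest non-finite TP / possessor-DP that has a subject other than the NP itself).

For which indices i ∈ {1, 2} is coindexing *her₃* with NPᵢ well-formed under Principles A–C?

*her* is a pronoun, so Principle B applies: it must be free in its binding domain.
Binding domain of *her₃*: the embedded TP, whose subject is Carmen₂.
*Rania₁* c-commands the pronoun but from outside its binding domain, and is not c-commanded by it → coindexation permitted.
*Carmen₂* c-commands the pronoun within its binding domain → coindexation would violate Principle B.

{1}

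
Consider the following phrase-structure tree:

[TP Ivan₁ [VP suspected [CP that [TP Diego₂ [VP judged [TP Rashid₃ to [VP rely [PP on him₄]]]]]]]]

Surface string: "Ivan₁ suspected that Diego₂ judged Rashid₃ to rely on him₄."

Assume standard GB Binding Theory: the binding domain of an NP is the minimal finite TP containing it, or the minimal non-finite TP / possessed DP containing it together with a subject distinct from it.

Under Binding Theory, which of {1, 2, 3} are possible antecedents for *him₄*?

*him* is a pronoun, so Principle B applies: it must be free in its binding domain.
Binding domain of *him₄*: the embedded TP, whose subject is Rashid₃.
*Ivan₁* c-commands the pronoun but from outside its binding domain, and is not c-commanded by it → coindexation permitted.
*Diego₂* c-commands the pronoun but from outside its binding domain, and is not c-commanded by it → coindexation permitted.
*Rashid₃* c-commands the pronoun within its binding domain → coindexation would violate Principle B.

{1, 2}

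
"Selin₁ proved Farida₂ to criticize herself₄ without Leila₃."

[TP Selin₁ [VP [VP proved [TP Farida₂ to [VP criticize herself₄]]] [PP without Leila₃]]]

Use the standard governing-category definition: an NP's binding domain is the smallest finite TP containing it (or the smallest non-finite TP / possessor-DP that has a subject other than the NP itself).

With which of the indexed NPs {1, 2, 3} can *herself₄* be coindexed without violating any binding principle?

*herself* is an anaphor, so Principle A applies: it must be bound in its binding domain.
Binding domain of *herself₄*: the embedded TP, whose subject is Farida₂.
*Selin₁* c-commands the anaphor but is outside its binding domain → cannot satisfy Principle A.
*Farida₂* c-commands the anaphor within its binding domain → licit binder.
*Leila₃* does not c-command the anaphor → cannot bind it.

{2}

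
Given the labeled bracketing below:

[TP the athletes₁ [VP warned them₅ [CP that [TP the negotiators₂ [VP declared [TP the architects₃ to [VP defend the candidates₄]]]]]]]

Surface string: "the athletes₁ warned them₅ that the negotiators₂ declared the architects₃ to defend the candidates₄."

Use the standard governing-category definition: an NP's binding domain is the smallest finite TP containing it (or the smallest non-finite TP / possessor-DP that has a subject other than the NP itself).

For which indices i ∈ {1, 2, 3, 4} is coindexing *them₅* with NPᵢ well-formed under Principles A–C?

*them* is a pronoun, so Principle B applies: it must be free in its binding domain.
Binding domain of *them₅*: the matrix TP, whose subject is the athletes₁.
*the athletes₁* c-commands the pronoun within its binding domain → coindexation would violate Principle B.
*the negotiators₂*: the pronoun c-commands this R-expression → coindexation would violate Principle C on *the negotiators₂*.
*the architects₃*: the pronoun c-commands this R-expression → coindexation would violate Principle C on *the architects₃*.
*the candidates₄*: the pronoun c-commands this R-expression → coindexation would violate Principle C on *the candidates₄*.

none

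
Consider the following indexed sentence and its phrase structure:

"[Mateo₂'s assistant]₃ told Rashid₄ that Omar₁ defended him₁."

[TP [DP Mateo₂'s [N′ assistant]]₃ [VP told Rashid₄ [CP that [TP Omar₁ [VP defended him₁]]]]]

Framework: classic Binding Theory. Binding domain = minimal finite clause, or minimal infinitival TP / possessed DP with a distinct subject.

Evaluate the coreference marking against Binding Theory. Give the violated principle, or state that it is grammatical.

Principle B

The two coindexed NPs are *Omar₁* and *him₁*.
*him₁* is a pronoun. Its binding domain is the embedded TP, whose subject is Omar₁.
*Omar₁* c-commands it within that domain and carries the same index.
The pronoun is locally bound → Principle B violation.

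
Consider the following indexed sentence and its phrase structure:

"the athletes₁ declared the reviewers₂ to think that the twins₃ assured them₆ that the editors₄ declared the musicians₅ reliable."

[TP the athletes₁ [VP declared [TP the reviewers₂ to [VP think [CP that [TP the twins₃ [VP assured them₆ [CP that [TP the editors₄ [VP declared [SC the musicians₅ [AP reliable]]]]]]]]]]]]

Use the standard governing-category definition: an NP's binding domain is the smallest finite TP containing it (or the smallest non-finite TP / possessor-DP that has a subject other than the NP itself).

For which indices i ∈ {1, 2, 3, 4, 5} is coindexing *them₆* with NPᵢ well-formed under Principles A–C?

{1, 2}

*them* is a pronoun, so Principle B applies: it must be free in its binding domain.
Binding domain of *them₆*: the embedded TP, whose subject is the twins₃.
*the athletes₁* c-commands the pronoun but from outside its binding domain, and is not c-commanded by it → coindexation permitted.
*the reviewers₂* c-commands the pronoun but from outside its binding domain, and is not c-commanded by it → coindexation permitted.
*the twins₃* c-commands the pronoun within its binding domain → coindexation would violate Principle B.
*the editors₄*: the pronoun c-commands this R-expression → coindexation would violate Principle C on *the editors₄*.
*the musicians₅*: the pronoun c-commands this R-expression → coindexation would violate Principle C on *the musicians₅*.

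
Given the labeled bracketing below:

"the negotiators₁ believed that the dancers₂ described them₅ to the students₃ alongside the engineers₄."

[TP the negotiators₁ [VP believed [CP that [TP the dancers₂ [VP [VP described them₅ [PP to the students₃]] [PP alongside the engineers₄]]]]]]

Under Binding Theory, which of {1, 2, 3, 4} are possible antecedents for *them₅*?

{1, 4}

*them* is a pronoun, so Principle B applies: it must be free in its binding domain.
Binding domain of *them₅*: the embedded TP, whose subject is the dancers₂.
*the negotiators₁* c-commands the pronoun but from outside its binding domain, and is not c-commanded by it → coindexation permitted.
*the dancers₂* c-commands the pronoun within its binding domain → coindexation would violate Principle B.
*the students₃*: the pronoun c-commands this R-expression → coindexation would violate Principle C on *the students₃*.
*the engineers₄* and the pronoun do not c-command one another → neither Principle B nor Principle C is at stake; coindexation permitted.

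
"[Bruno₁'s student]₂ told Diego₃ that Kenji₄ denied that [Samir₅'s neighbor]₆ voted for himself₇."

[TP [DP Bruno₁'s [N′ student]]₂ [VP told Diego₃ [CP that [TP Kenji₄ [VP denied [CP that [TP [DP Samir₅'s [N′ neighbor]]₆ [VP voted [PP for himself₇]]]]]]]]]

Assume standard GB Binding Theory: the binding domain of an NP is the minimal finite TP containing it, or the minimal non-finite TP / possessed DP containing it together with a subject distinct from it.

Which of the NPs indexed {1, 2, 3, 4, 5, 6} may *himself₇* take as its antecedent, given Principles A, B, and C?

{6}

*himself* is an anaphor, so Principle A applies: it must be bound in its binding domain.
Binding domain of *himself₇*: the embedded TP, whose subject is [Samir₅'s neighbor]₆.
*Bruno₁* does not c-command the anaphor → cannot bind it.
*[Bruno₁'s student]₂* c-commands the anaphor but is outside its binding domain → cannot satisfy Principle A.
*Diego₃* c-commands the anaphor but is outside its binding domain → cannot satisfy Principle A.
*Kenji₄* c-commands the anaphor but is outside its binding domain → cannot satisfy Principle A.
*Samir₅* does not c-command the anaphor → cannot bind it.
*[Samir₅'s neighbor]₆* c-commands the anaphor within its binding domain → licit binder.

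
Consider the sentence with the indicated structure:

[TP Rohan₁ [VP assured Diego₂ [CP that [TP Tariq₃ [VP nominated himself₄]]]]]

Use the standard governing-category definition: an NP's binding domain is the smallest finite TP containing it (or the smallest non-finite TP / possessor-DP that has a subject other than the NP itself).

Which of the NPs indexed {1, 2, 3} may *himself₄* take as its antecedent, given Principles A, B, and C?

*himself* is an anaphor, so Principle A applies: it must be bound in its binding domain.
Binding domain of *himself₄*: the embedded TP, whose subject is Tariq₃.
*Rohan₁* c-commands the anaphor but is outside its binding domain → cannot satisfy Principle A.
*Diego₂* c-commands the anaphor but is outside its binding domain → cannot satisfy Principle A.
*Tariq₃* c-commands the anaphor within its binding domain → licit binder.

{3}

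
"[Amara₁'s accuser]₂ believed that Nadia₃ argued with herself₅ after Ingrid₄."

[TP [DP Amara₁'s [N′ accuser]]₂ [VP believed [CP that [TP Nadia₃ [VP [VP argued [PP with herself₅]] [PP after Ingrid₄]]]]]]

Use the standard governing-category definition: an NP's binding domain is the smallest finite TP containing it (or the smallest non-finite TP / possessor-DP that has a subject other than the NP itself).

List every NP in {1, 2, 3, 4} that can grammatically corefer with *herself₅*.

*herself* is an anaphor, so Principle A applies: it must be bound in its binding domain.
Binding domain of *herself₅*: the embedded TP, whose subject is Nadia₃.
*Amara₁* does not c-command the anaphor → cannot bind it.
*[Amara₁'s accuser]₂* c-commands the anaphor but is outside its binding domain → cannot satisfy Principle A.
*Nadia₃* c-commands the anaphor within its binding domain → licit binder.
*Ingrid₄* does not c-command the anaphor → cannot bind it.

{3}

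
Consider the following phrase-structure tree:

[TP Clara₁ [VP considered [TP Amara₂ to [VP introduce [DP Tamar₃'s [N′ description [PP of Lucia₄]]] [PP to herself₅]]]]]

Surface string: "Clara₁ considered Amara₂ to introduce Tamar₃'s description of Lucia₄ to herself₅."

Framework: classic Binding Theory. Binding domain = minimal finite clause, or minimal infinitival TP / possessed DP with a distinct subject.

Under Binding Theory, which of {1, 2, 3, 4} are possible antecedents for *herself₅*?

*herself* is an anaphor, so Principle A applies: it must be bound in its binding domain.
Binding domain of *herself₅*: the embedded TP, whose subject is Amara₂.
*Clara₁* c-commands the anaphor but is outside its binding domain → cannot satisfy Principle A.
*Amara₂* c-commands the anaphor within its binding domain → licit binder.
*Tamar₃* does not c-command the anaphor → cannot bind it.
*Lucia₄* does not c-command the anaphor → cannot bind it.

{2}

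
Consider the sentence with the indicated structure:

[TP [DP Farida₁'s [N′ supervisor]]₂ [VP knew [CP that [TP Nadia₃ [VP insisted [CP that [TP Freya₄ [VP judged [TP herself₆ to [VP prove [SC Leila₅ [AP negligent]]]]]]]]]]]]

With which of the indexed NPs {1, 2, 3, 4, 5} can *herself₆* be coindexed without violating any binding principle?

*herself* is an anaphor, so Principle A applies: it must be bound in its binding domain.
Binding domain of *herself₆*: the embedded TP, whose subject is Freya₄.
*Farida₁* does not c-command the anaphor → cannot bind it.
*[Farida₁'s supervisor]₂* c-commands the anaphor but is outside its binding domain → cannot satisfy Principle A.
*Nadia₃* c-commands the anaphor but is outside its binding domain → cannot satisfy Principle A.
*Freya₄* c-commands the anaphor within its binding domain → licit binder.
*Leila₅* does not c-command the anaphor → cannot bind it.

{4}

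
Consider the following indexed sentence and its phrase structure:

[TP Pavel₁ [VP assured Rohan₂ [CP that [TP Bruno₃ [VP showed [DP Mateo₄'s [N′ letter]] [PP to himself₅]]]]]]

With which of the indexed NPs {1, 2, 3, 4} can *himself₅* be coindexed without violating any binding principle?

{3}

*himself* is an anaphor, so Principle A applies: it must be bound in its binding domain.
Binding domain of *himself₅*: the embedded TP, whose subject is Bruno₃.
*Pavel₁* c-commands the anaphor but is outside its binding domain → cannot satisfy Principle A.
*Rohan₂* c-commands the anaphor but is outside its binding domain → cannot satisfy Principle A.
*Bruno₃* c-commands the anaphor within its binding domain → licit binder.
*Mateo₄* does not c-command the anaphor → cannot bind it.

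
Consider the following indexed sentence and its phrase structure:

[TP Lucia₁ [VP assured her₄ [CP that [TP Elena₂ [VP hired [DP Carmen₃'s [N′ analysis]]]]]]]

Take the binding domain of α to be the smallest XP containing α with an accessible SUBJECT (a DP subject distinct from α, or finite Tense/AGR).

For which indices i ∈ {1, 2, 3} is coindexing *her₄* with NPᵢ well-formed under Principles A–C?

none

*her* is a pronoun, so Principle B applies: it must be free in its binding domain.
Binding domain of *her₄*: the matrix TP, whose subject is Lucia₁.
*Lucia₁* c-commands the pronoun within its binding domain → coindexation would violate Principle B.
*Elena₂*: the pronoun c-commands this R-expression → coindexation would violate Principle C on *Elena₂*.
*Carmen₃*: the pronoun c-commands this R-expression → coindexation would violate Principle C on *Carmen₃*.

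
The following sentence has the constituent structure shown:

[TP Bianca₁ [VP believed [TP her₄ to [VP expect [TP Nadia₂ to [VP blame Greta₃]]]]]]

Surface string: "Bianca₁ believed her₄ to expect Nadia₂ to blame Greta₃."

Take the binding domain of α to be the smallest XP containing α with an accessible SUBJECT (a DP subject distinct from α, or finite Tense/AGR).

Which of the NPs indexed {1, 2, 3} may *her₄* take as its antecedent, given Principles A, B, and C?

none

*her* is a pronoun, so Principle B applies: it must be free in its binding domain.
Binding domain of *her₄*: the matrix TP, whose subject is Bianca₁.
*Bianca₁* c-commands the pronoun within its binding domain → coindexation would violate Principle B.
*Nadia₂*: the pronoun c-commands this R-expression → coindexation would violate Principle C on *Nadia₂*.
*Greta₃*: the pronoun c-commands this R-expression → coindexation would violate Principle C on *Greta₃*.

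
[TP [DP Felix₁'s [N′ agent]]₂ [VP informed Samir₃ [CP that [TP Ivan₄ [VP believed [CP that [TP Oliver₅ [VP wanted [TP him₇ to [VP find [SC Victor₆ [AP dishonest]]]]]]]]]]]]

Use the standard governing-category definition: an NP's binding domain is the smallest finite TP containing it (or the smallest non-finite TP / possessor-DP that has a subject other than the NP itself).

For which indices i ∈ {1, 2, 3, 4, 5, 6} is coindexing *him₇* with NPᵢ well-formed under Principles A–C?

*him* is a pronoun, so Principle B applies: it must be free in its binding domain.
Binding domain of *him₇*: the embedded TP, whose subject is Oliver₅.
*Felix₁* and the pronoun do not c-command one another → neither Principle B nor Principle C is at stake; coindexation permitted.
*[Felix₁'s agent]₂* c-commands the pronoun but from outside its binding domain, and is not c-commanded by it → coindexation permitted.
*Samir₃* c-commands the pronoun but from outside its binding domain, and is not c-commanded by it → coindexation permitted.
*Ivan₄* c-commands the pronoun but from outside its binding domain, and is not c-commanded by it → coindexation permitted.
*Oliver₅* c-commands the pronoun within its binding domain → coindexation would violate Principle B.
*Victor₆*: the pronoun c-commands this R-expression → coindexation would violate Principle C on *Victor₆*.

{1, 2, 3, 4}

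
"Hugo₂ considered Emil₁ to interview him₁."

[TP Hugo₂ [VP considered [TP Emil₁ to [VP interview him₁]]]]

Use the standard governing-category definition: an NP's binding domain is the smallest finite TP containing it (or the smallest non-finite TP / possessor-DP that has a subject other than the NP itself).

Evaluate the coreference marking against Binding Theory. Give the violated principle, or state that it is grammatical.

Principle B

The two coindexed NPs are *Emil₁* and *him₁*.
*him₁* is a pronoun. Its binding domain is the embedded TP, whose subject is Emil₁.
*Emil₁* c-commands it within that domain and carries the same index.
The pronoun is locally bound → Principle B violation.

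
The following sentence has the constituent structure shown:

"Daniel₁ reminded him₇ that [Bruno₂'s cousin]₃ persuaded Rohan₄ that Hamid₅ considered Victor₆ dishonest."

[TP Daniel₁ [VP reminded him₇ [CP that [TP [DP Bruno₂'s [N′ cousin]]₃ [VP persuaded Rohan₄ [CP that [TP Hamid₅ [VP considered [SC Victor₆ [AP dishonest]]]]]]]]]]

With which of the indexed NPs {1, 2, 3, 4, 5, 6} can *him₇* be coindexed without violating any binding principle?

none

*him* is a pronoun, so Principle B applies: it must be free in its binding domain.
Binding domain of *him₇*: the matrix TP, whose subject is Daniel₁.
*Daniel₁* c-commands the pronoun within its binding domain → coindexation would violate Principle B.
*Bruno₂*: the pronoun c-commands this R-expression → coindexation would violate Principle C on *Bruno₂*.
*[Bruno₂'s cousin]₃*: the pronoun c-commands this R-expression → coindexation would violate Principle C on *[Bruno₂'s cousin]₃*.
*Rohan₄*: the pronoun c-commands this R-expression → coindexation would violate Principle C on *Rohan₄*.
*Hamid₅*: the pronoun c-commands this R-expression → coindexation would violate Principle C on *Hamid₅*.
*Victor₆*: the pronoun c-commands this R-expression → coindexation would violate Principle C on *Victor₆*.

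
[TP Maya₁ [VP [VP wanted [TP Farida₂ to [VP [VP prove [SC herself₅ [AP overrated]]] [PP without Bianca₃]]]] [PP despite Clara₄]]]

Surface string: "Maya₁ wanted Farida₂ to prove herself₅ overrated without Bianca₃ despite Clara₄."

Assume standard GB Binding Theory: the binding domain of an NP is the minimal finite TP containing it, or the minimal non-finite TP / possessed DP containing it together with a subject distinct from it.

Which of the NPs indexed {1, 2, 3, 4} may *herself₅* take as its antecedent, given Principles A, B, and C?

{2}

*herself* is an anaphor, so Principle A applies: it must be bound in its binding domain.
Binding domain of *herself₅*: the embedded TP, whose subject is Farida₂.
*Maya₁* c-commands the anaphor but is outside its binding domain → cannot satisfy Principle A.
*Farida₂* c-commands the anaphor within its binding domain → licit binder.
*Bianca₃* does not c-command the anaphor → cannot bind it.
*Clara₄* does not c-command the anaphor → cannot bind it.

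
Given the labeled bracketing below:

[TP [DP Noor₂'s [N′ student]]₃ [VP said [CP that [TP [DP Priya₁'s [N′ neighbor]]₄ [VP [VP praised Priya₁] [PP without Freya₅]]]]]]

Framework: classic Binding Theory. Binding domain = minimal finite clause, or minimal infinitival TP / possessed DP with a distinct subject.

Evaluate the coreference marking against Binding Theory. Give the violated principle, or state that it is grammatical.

The two coindexed NPs are *Priya₁* and *Priya₁*.
*Priya₁* is an R-expression; no coindexed NP c-commands it, so Principle C holds.
*Priya₁* is an R-expression; *Priya₁* does not c-command it, and no other NP shares its index, so Principle C is satisfied.
All principles are respected.

grammatical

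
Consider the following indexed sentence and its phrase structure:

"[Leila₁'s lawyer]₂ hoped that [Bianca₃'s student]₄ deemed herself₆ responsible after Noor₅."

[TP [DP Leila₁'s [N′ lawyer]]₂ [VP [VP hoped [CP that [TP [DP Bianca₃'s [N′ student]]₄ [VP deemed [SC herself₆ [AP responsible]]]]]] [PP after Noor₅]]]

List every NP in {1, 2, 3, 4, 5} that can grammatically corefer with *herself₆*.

{4}

*herself* is an anaphor, so Principle A applies: it must be bound in its binding domain.
Binding domain of *herself₆*: the embedded TP, whose subject is [Bianca₃'s student]₄.
*Leila₁* does not c-command the anaphor → cannot bind it.
*[Leila₁'s lawyer]₂* c-commands the anaphor but is outside its binding domain → cannot satisfy Principle A.
*Bianca₃* does not c-command the anaphor → cannot bind it.
*[Bianca₃'s student]₄* c-commands the anaphor within its binding domain → licit binder.
*Noor₅* does not c-command the anaphor → cannot bind it.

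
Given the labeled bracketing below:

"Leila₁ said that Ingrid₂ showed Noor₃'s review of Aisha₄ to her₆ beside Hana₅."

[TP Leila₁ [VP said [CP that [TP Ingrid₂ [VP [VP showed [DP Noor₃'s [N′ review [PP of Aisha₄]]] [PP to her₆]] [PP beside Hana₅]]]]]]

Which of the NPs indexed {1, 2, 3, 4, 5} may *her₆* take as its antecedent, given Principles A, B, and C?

*her* is a pronoun, so Principle B applies: it must be free in its binding domain.
Binding domain of *her₆*: the embedded TP, whose subject is Ingrid₂.
*Leila₁* c-commands the pronoun but from outside its binding domain, and is not c-commanded by it → coindexation permitted.
*Ingrid₂* c-commands the pronoun within its binding domain → coindexation would violate Principle B.
*Noor₃* and the pronoun do not c-command one another → neither Principle B nor Principle C is at stake; coindexation permitted.
*Aisha₄* and the pronoun do not c-command one another → neither Principle B nor Principle C is at stake; coindexation permitted.
*Hana₅* and the pronoun do not c-command one another → neither Principle B nor Principle C is at stake; coindexation permitted.

{1, 3, 4, 5}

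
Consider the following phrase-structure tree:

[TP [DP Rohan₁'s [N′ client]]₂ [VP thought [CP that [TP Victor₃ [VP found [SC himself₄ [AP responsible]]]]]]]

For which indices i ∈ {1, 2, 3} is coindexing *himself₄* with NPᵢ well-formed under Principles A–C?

{3}

*himself* is an anaphor, so Principle A applies: it must be bound in its binding domain.
Binding domain of *himself₄*: the embedded TP, whose subject is Victor₃.
*Rohan₁* does not c-command the anaphor → cannot bind it.
*[Rohan₁'s client]₂* c-commands the anaphor but is outside its binding domain → cannot satisfy Principle A.
*Victor₃* c-commands the anaphor within its binding domain → licit binder.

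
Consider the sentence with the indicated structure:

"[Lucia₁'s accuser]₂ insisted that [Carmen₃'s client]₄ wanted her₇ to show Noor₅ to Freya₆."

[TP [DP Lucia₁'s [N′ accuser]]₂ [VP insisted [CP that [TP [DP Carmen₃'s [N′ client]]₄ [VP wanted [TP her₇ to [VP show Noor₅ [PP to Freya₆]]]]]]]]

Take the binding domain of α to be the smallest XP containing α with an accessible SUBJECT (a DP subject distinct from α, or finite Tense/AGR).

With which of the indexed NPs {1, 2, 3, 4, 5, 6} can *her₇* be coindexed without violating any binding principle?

{1, 2, 3}

*her* is a pronoun, so Principle B applies: it must be free in its binding domain.
Binding domain of *her₇*: the embedded TP, whose subject is [Carmen₃'s client]₄.
*Lucia₁* and the pronoun do not c-command one another → neither Principle B nor Principle C is at stake; coindexation permitted.
*[Lucia₁'s accuser]₂* c-commands the pronoun but from outside its binding domain, and is not c-commanded by it → coindexation permitted.
*Carmen₃* and the pronoun do not c-command one another → neither Principle B nor Principle C is at stake; coindexation permitted.
*[Carmen₃'s client]₄* c-commands the pronoun within its binding domain → coindexation would violate Principle B.
*Noor₅*: the pronoun c-commands this R-expression → coindexation would violate Principle C on *Noor₅*.
*Freya₆*: the pronoun c-commands this R-expression → coindexation would violate Principle C on *Freya₆*.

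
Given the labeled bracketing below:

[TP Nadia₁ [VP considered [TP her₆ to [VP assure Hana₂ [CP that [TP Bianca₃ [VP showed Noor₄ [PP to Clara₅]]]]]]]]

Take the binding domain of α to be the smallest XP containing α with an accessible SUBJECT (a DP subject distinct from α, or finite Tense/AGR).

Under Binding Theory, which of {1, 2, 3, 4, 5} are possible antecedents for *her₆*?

*her* is a pronoun, so Principle B applies: it must be free in its binding domain.
Binding domain of *her₆*: the matrix TP, whose subject is Nadia₁.
*Nadia₁* c-commands the pronoun within its binding domain → coindexation would violate Principle B.
*Hana₂*: the pronoun c-commands this R-expression → coindexation would violate Principle C on *Hana₂*.
*Bianca₃*: the pronoun c-commands this R-expression → coindexation would violate Principle C on *Bianca₃*.
*Noor₄*: the pronoun c-commands this R-expression → coindexation would violate Principle C on *Noor₄*.
*Clara₅*: the pronoun c-commands this R-expression → coindexation would violate Principle C on *Clara₅*.

none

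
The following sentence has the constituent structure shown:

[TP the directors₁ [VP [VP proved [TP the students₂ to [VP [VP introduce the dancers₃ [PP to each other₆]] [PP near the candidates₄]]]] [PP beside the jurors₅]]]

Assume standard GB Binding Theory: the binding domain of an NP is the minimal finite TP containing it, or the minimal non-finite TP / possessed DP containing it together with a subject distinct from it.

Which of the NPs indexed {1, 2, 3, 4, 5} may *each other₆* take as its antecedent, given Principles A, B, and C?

{2, 3}

*each other* is an anaphor, so Principle A applies: it must be bound in its binding domain.
Binding domain of *each other₆*: the embedded TP, whose subject is the students₂.
*the directors₁* c-commands the anaphor but is outside its binding domain → cannot satisfy Principle A.
*the students₂* c-commands the anaphor within its binding domain → licit binder.
*the dancers₃* c-commands the anaphor within its binding domain → licit binder.
*the candidates₄* does not c-command the anaphor → cannot bind it.
*the jurors₅* does not c-command the anaphor → cannot bind it.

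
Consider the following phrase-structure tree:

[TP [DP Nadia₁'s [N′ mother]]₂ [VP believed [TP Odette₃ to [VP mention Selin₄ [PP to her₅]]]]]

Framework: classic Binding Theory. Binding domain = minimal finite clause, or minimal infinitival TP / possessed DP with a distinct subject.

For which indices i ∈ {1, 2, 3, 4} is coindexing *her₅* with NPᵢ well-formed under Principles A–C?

{1, 2}

*her* is a pronoun, so Principle B applies: it must be free in its binding domain.
Binding domain of *her₅*: the embedded TP, whose subject is Odette₃.
*Nadia₁* and the pronoun do not c-command one another → neither Principle B nor Principle C is at stake; coindexation permitted.
*[Nadia₁'s mother]₂* c-commands the pronoun but from outside its binding domain, and is not c-commanded by it → coindexation permitted.
*Odette₃* c-commands the pronoun within its binding domain → coindexation would violate Principle B.
*Selin₄* c-commands the pronoun within its binding domain → coindexation would violate Principle B.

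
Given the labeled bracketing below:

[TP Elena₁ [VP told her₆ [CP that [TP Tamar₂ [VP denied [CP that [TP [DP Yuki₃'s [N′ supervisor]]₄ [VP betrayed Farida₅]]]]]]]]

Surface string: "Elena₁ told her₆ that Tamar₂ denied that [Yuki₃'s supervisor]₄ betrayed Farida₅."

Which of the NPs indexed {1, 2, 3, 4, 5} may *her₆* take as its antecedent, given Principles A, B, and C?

none

*her* is a pronoun, so Principle B applies: it must be free in its binding domain.
Binding domain of *her₆*: the matrix TP, whose subject is Elena₁.
*Elena₁* c-commands the pronoun within its binding domain → coindexation would violate Principle B.
*Tamar₂*: the pronoun c-commands this R-expression → coindexation would violate Principle C on *Tamar₂*.
*Yuki₃*: the pronoun c-commands this R-expression → coindexation would violate Principle C on *Yuki₃*.
*[Yuki₃'s supervisor]₄*: the pronoun c-commands this R-expression → coindexation would violate Principle C on *[Yuki₃'s supervisor]₄*.
*Farida₅*: the pronoun c-commands this R-expression → coindexation would violate Principle C on *Farida₅*.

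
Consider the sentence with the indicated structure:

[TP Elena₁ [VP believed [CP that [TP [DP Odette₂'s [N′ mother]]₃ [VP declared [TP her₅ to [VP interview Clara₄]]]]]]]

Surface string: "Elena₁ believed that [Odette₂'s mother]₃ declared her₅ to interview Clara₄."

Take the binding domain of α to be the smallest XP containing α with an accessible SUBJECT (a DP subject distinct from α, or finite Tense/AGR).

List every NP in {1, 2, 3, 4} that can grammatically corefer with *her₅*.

*her* is a pronoun, so Principle B applies: it must be free in its binding domain.
Binding domain of *her₅*: the embedded TP, whose subject is [Odette₂'s mother]₃.
*Elena₁* c-commands the pronoun but from outside its binding domain, and is not c-commanded by it → coindexation permitted.
*Odette₂* and the pronoun do not c-command one another → neither Principle B nor Principle C is at stake; coindexation permitted.
*[Odette₂'s mother]₃* c-commands the pronoun within its binding domain → coindexation would violate Principle B.
*Clara₄*: the pronoun c-commands this R-expression → coindexation would violate Principle C on *Clara₄*.

{1, 2}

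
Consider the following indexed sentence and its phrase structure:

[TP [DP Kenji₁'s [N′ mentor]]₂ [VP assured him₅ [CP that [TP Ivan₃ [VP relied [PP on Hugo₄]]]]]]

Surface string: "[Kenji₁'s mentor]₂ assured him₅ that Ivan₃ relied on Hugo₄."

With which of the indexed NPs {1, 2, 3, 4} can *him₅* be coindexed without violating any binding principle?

{1}

*him* is a pronoun, so Principle B applies: it must be free in its binding domain.
Binding domain of *him₅*: the matrix TP, whose subject is [Kenji₁'s mentor]₂.
*Kenji₁* and the pronoun do not c-command one another → neither Principle B nor Principle C is at stake; coindexation permitted.
*[Kenji₁'s mentor]₂* c-commands the pronoun within its binding domain → coindexation would violate Principle B.
*Ivan₃*: the pronoun c-commands this R-expression → coindexation would violate Principle C on *Ivan₃*.
*Hugo₄*: the pronoun c-commands this R-expression → coindexation would violate Principle C on *Hugo₄*.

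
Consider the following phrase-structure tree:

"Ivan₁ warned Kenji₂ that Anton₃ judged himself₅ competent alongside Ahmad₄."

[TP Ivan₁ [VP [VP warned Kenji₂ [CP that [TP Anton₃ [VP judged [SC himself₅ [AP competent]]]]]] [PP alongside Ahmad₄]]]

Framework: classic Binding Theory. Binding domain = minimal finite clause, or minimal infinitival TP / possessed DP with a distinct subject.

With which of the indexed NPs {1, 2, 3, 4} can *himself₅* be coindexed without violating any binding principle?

*himself* is an anaphor, so Principle A applies: it must be bound in its binding domain.
Binding domain of *himself₅*: the embedded TP, whose subject is Anton₃.
*Ivan₁* c-commands the anaphor but is outside its binding domain → cannot satisfy Principle A.
*Kenji₂* c-commands the anaphor but is outside its binding domain → cannot satisfy Principle A.
*Anton₃* c-commands the anaphor within its binding domain → licit binder.
*Ahmad₄* does not c-command the anaphor → cannot bind it.

{3}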